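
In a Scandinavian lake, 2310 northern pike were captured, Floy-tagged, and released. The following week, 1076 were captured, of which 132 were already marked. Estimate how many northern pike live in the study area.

N = 18,830

N = (2310 × 1076) / 132 = 2485560 / 132 = 18830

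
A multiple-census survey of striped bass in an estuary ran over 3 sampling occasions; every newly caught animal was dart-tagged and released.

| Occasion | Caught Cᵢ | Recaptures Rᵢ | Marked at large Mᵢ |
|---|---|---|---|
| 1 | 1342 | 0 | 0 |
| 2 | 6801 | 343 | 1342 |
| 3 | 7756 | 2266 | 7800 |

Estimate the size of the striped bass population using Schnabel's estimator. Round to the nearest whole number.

N ≈ 26,686

Σ MᵢCᵢ = 0·1342 + 1342·6801 + 7800·7756 = 0 + 9126942 + 60496800 = 69623742
Σ Rᵢ = 0 + 343 + 2266 = 2609
N̂ = 69623742 / 2609 ≈ 26686.0 → 26686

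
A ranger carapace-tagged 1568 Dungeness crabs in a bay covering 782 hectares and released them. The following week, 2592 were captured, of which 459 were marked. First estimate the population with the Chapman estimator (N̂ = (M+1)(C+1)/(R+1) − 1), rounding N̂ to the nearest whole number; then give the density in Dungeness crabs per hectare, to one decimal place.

density ≈ 11.3 Dungeness crabs per hectare

N̂ = 1569·2593/460 − 1 = 4068417/460 − 1 ≈ 8843.4 → 8843
Density = N̂ / area = 8843 / 782 ≈ 11.31 → 11.3 per hectare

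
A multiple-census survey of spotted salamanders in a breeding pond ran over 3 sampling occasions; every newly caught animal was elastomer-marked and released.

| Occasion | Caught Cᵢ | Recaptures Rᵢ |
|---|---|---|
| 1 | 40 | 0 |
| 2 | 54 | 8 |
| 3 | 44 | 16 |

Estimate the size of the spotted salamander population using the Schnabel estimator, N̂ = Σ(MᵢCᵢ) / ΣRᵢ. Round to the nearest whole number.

N ≈ 248

Marked at large before each occasion: Mᵢ = Σⱼ<ᵢ (Cⱼ − Rⱼ) → M1=0, M2=40, M3=86
Σ MᵢCᵢ = 0·40 + 40·54 + 86·44 = 0 + 2160 + 3784 = 5944
Σ Rᵢ = 0 + 8 + 16 = 24
N̂ = 5944 / 24 ≈ 247.7 → 248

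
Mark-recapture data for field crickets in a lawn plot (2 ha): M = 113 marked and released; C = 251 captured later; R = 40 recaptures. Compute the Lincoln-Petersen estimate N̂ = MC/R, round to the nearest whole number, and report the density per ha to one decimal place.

density ≈ 354.5 field crickets per ha

N̂ = 113·251/40 = 28363/40 ≈ 709.1 → 709
Density = N̂ / area = 709 / 2 ≈ 354.50 → 354.5 per ha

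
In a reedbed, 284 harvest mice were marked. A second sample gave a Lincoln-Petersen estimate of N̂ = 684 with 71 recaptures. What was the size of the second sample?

C = 171

From N = M·C/R: C = N·R / M = 684·71 / 284 = 48564 / 284 = 171.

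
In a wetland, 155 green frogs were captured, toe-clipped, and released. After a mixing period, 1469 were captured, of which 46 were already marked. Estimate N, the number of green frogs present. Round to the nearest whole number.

Lincoln-Petersen assumes M/N = R/C, so N = M·C / R.
N = (155 × 1469) / 46 = 227695 / 46 ≈ 4949.9 → 4950

N ≈ 4950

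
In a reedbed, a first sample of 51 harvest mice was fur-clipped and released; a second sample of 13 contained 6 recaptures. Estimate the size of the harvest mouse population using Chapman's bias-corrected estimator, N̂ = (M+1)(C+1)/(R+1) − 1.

N = 103

N̂ = (51+1)(13+1)/(6+1) − 1 = 52·14/7 − 1
= 728/7 − 1 = 104 − 1 = 103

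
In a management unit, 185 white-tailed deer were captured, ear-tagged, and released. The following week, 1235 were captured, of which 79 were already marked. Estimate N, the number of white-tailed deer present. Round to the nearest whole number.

If marked individuals mix randomly, R/C ≈ M/N, giving N ≈ M·C/R.
N = (185 × 1235) / 79 = 228475 / 79 ≈ 2892.1 → 2892

N ≈ 2892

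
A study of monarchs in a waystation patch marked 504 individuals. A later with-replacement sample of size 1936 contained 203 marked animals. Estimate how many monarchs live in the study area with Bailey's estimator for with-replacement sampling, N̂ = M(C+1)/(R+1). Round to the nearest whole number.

N ≈ 4786

N̂ = 504·(1936+1)/(203+1) = 504·1937/204 = 976248/204 ≈ 4785.5 → 4786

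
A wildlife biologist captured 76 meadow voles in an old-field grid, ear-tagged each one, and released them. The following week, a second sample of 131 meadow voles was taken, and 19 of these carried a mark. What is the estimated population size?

N = (76 × 131) / 19 = 9956 / 19 = 524

N = 524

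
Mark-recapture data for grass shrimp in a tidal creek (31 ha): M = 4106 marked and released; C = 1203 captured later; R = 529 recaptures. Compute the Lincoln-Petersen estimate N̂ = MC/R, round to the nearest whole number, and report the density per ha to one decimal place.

density ≈ 301.2 grass shrimp per ha

N̂ = 4106·1203/529 = 4939518/529 ≈ 9337.46 → 9337
Density = N̂ / area = 9337 / 31 ≈ 301.19 → 301.2 per ha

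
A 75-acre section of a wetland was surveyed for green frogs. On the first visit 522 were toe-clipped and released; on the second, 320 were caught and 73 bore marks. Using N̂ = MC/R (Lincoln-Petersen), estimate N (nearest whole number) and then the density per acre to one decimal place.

N̂ = 522·320/73 = 167040/73 ≈ 2288.2 → 2288
Density = N̂ / area = 2288 / 75 ≈ 30.51 → 30.5 per acre

density ≈ 30.5 green frogs per acre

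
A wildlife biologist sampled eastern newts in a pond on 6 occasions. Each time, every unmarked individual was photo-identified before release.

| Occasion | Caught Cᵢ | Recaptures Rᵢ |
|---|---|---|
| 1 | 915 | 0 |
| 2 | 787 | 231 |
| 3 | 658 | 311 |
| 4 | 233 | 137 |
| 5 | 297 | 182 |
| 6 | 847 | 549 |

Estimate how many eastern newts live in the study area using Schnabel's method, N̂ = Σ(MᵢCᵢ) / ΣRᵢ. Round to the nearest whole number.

Marked at large before each occasion: Mᵢ = Σⱼ<ᵢ (Cⱼ − Rⱼ) → M1=0, M2=915, M3=1471, M4=1818, M5=1914, M6=2029
Σ MᵢCᵢ = 0·915 + 915·787 + 1471·658 + 1818·233 + 1914·297 + 2029·847 = 0 + 720105 + 967918 + 423594 + 568458 + 1718563 = 4398638
Σ Rᵢ = 0 + 231 + 311 + 137 + 182 + 549 = 1410
N̂ = 4398638 / 1410 ≈ 3119.6 → 3120

N ≈ 3120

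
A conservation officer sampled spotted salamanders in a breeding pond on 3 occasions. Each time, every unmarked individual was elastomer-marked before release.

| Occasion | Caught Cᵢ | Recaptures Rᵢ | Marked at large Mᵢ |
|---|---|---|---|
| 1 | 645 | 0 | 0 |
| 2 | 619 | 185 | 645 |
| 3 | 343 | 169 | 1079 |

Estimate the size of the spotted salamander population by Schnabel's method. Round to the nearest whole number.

Σ MᵢCᵢ = 0·645 + 645·619 + 1079·343 = 0 + 399255 + 370097 = 769352
Σ Rᵢ = 0 + 185 + 169 = 354
N̂ = 769352 / 354 ≈ 2173.3 → 2173

N ≈ 2173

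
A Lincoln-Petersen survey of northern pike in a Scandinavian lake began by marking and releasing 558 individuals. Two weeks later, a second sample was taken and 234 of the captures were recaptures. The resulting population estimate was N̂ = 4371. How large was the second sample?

C = 1833

From N = M·C/R: C = N·R / M = 4371·234 / 558 = 1022814 / 558 = 1833.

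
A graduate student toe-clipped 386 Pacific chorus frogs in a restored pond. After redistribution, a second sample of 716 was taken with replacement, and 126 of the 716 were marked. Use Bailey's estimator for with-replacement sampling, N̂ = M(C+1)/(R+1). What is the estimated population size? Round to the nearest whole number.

N ≈ 2179

N̂ = 386·(716+1)/(126+1) = 386·717/127 = 276762/127 ≈ 2179.2 → 2179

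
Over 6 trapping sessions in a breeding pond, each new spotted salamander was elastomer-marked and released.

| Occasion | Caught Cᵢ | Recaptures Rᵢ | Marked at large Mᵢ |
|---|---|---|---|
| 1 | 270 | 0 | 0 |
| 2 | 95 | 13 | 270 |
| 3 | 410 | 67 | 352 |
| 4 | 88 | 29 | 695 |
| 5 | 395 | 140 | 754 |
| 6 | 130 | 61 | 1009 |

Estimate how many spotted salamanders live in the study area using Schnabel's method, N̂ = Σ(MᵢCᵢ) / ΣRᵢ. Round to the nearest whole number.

Σ MᵢCᵢ = 0·270 + 270·95 + 352·410 + 695·88 + 754·395 + 1009·130 = 0 + 25650 + 144320 + 61160 + 297830 + 131170 = 660130
Σ Rᵢ = 0 + 13 + 67 + 29 + 140 + 61 = 310
N̂ = 660130 / 310 ≈ 2129.45 → 2129

N ≈ 2129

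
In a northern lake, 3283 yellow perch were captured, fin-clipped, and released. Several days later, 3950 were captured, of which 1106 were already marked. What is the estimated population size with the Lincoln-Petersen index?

N = 11,725

Lincoln-Petersen assumes M/N = R/C, so N = M·C / R.
N = (3283 × 3950) / 1106 = 12967850 / 1106 = 11725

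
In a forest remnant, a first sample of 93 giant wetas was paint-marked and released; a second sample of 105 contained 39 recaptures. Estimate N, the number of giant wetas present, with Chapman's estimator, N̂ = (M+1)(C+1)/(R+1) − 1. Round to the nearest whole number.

N ≈ 248

N̂ = (93+1)(105+1)/(39+1) − 1 = 94·106/40 − 1
= 9964/40 − 1 ≈ 249.1 − 1 ≈ 248.1 → 248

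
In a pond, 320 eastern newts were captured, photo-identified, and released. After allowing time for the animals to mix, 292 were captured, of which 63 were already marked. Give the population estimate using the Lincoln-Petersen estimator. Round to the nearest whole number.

N = (320 × 292) / 63 = 93440 / 63 ≈ 1483.2 → 1483

N ≈ 1483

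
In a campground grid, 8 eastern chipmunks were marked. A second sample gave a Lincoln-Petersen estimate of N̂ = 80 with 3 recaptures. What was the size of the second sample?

From N = M·C/R: C = N·R / M = 80·3 / 8 = 240 / 8 = 30.

C = 30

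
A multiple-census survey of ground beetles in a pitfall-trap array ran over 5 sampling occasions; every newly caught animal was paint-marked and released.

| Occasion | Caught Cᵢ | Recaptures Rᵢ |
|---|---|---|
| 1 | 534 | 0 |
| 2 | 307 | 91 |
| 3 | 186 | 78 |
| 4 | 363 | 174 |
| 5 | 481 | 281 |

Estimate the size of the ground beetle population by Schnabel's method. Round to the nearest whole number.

Marked at large before each occasion: Mᵢ = Σⱼ<ᵢ (Cⱼ − Rⱼ) → M1=0, M2=534, M3=750, M4=858, M5=1047
Σ MᵢCᵢ = 0·534 + 534·307 + 750·186 + 858·363 + 1047·481 = 0 + 163938 + 139500 + 311454 + 503607 = 1118499
Σ Rᵢ = 0 + 91 + 78 + 174 + 281 = 624
N̂ = 1118499 / 624 ≈ 1792.47 → 1792

N ≈ 1792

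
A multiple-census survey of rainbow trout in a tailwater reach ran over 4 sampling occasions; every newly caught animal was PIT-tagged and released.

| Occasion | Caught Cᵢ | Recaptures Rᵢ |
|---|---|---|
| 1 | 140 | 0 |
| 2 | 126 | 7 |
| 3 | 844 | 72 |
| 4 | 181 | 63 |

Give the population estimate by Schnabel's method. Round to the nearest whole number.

Marked at large before each occasion: Mᵢ = Σⱼ<ᵢ (Cⱼ − Rⱼ) → M1=0, M2=140, M3=259, M4=1031
Σ MᵢCᵢ = 0·140 + 140·126 + 259·844 + 1031·181 = 0 + 17640 + 218596 + 186611 = 422847
Σ Rᵢ = 0 + 7 + 72 + 63 = 142
N̂ = 422847 / 142 ≈ 2977.8 → 2978

N ≈ 2978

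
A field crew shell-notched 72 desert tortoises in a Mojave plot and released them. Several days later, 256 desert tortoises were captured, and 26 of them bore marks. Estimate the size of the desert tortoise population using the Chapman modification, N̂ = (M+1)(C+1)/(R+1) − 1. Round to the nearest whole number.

N̂ = (72+1)(256+1)/(26+1) − 1 = 73·257/27 − 1
= 18761/27 − 1 ≈ 694.9 − 1 ≈ 693.9 → 694

N ≈ 694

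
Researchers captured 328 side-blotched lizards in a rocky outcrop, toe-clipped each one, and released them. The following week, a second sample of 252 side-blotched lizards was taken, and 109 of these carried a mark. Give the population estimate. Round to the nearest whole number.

N = (328 × 252) / 109 = 82656 / 109 ≈ 758.3 → 758

N ≈ 758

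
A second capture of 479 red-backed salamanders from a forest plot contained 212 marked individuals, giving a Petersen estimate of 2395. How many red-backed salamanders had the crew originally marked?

From N = M·C/R: M = N·R / C = 2395·212 / 479 = 507740 / 479 = 1060.

M = 1060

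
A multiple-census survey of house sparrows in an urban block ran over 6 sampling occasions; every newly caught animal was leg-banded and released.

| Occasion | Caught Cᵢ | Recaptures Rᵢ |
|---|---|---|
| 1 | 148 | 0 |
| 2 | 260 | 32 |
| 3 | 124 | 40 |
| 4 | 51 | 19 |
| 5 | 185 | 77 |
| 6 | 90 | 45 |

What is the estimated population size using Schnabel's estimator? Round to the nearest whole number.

Marked at large before each occasion: Mᵢ = Σⱼ<ᵢ (Cⱼ − Rⱼ) → M1=0, M2=148, M3=376, M4=460, M5=492, M6=600
Σ MᵢCᵢ = 0·148 + 148·260 + 376·124 + 460·51 + 492·185 + 600·90 = 0 + 38480 + 46624 + 23460 + 91020 + 54000 = 253584
Σ Rᵢ = 0 + 32 + 40 + 19 + 77 + 45 = 213
N̂ = 253584 / 213 ≈ 1190.5 → 1191

N ≈ 1191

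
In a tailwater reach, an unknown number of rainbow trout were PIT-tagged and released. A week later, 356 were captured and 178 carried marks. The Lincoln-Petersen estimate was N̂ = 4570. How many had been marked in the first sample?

M = 2285

From N = M·C/R: M = N·R / C = 4570·178 / 356 = 813460 / 356 = 2285.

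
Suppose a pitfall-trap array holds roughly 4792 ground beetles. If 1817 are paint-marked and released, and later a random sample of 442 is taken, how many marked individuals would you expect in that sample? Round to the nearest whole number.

expected recaptures ≈ 168

Expected recaptures E[R] = M·C / N.
E[R] = 1817 × 442 / 4792 = 803114 / 4792 ≈ 167.6 → 168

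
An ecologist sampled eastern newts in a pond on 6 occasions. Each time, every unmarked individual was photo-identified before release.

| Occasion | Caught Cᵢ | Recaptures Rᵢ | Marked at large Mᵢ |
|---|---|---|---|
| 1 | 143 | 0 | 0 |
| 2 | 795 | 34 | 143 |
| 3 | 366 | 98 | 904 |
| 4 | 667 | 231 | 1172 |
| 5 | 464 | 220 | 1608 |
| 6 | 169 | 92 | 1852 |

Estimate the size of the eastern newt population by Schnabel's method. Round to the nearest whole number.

N ≈ 3386

Σ MᵢCᵢ = 0·143 + 143·795 + 904·366 + 1172·667 + 1608·464 + 1852·169 = 0 + 113685 + 330864 + 781724 + 746112 + 312988 = 2285373
Σ Rᵢ = 0 + 34 + 98 + 231 + 220 + 92 = 675
N̂ = 2285373 / 675 ≈ 3385.7 → 3386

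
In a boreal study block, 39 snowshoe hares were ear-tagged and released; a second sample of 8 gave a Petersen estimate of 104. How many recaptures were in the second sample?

From N = M·C/R: R = M·C / N = 39·8 / 104 = 312 / 104 = 3.

R = 3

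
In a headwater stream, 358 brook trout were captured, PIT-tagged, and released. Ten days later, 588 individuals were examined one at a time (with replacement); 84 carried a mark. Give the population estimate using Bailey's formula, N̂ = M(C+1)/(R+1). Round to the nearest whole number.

N̂ = 358·(588+1)/(84+1) = 358·589/85 = 210862/85 ≈ 2480.7 → 2481

N ≈ 2481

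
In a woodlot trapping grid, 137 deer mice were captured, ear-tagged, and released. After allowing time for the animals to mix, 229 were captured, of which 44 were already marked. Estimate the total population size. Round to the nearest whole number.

The marked fraction in the recapture sample should equal the marked fraction in the population: 44/229 = 137/N.
N = (137 × 229) / 44 = 31373 / 44 ≈ 713.0 → 713

N ≈ 713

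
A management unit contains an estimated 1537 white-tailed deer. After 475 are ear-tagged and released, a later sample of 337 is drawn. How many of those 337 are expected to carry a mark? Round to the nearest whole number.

expected recaptures ≈ 104

The marked fraction of the population is 475/1537, so in a sample of 337 expect C·(M/N) marked.
E[R] = 475 × 337 / 1537 = 160075 / 1537 ≈ 104.1 → 104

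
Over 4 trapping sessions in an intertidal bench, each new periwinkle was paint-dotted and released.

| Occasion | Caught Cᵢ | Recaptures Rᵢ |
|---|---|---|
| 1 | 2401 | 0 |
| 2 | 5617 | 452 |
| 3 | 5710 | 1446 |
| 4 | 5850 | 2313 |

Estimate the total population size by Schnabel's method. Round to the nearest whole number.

N ≈ 29,896

Marked at large before each occasion: Mᵢ = Σⱼ<ᵢ (Cⱼ − Rⱼ) → M1=0, M2=2401, M3=7566, M4=11830
Σ MᵢCᵢ = 0·2401 + 2401·5617 + 7566·5710 + 11830·5850 = 0 + 13486417 + 43201860 + 69205500 = 125893777
Σ Rᵢ = 0 + 452 + 1446 + 2313 = 4211
N̂ = 125893777 / 4211 ≈ 29896.4 → 29896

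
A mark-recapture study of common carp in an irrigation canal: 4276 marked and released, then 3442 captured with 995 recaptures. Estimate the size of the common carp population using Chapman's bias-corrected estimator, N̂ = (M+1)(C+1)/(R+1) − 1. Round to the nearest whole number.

N̂ = (4276+1)(3442+1)/(995+1) − 1 = 4277·3443/996 − 1
= 14725711/996 − 1 ≈ 14784.9 − 1 ≈ 14783.9 → 14784

N ≈ 14,784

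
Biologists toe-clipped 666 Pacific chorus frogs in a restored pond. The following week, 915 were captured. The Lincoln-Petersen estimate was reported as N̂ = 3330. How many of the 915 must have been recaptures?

From N = M·C/R: R = M·C / N = 666·915 / 3330 = 609390 / 3330 = 183.

R = 183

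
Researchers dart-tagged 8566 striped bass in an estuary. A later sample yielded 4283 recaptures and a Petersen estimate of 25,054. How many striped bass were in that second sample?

C = 12527

From N = M·C/R: C = N·R / M = 25054·4283 / 8566 = 107306282 / 8566 = 12527.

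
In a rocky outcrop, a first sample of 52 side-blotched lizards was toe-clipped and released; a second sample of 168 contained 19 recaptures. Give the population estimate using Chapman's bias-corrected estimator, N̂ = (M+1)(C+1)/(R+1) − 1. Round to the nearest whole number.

N ≈ 447

N̂ = (52+1)(168+1)/(19+1) − 1 = 53·169/20 − 1
= 8957/20 − 1 ≈ 447.9 − 1 ≈ 446.9 → 447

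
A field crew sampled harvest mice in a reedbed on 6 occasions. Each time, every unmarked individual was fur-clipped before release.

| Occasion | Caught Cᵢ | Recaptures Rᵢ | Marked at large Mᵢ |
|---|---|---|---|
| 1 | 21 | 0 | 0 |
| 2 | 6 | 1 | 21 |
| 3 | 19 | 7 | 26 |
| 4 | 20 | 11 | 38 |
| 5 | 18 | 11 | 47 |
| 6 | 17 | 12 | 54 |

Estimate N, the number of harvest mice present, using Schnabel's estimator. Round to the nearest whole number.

Σ MᵢCᵢ = 0·21 + 21·6 + 26·19 + 38·20 + 47·18 + 54·17 = 0 + 126 + 494 + 760 + 846 + 918 = 3144
Σ Rᵢ = 0 + 1 + 7 + 11 + 11 + 12 = 42
N̂ = 3144 / 42 ≈ 74.9 → 75

N ≈ 75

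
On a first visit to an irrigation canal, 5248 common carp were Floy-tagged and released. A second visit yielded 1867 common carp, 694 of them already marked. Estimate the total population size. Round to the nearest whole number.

If marked individuals mix randomly, R/C ≈ M/N, giving N ≈ M·C/R.
N = (5248 × 1867) / 694 = 9798016 / 694 ≈ 14118.2 → 14118

N ≈ 14,118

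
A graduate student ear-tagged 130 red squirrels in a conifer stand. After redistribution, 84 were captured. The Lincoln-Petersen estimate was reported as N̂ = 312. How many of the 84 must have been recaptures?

From N = M·C/R: R = M·C / N = 130·84 / 312 = 10920 / 312 = 35.

R = 35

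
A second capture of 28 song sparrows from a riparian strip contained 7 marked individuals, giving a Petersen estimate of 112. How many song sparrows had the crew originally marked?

From N = M·C/R: M = N·R / C = 112·7 / 28 = 784 / 28 = 28.

M = 28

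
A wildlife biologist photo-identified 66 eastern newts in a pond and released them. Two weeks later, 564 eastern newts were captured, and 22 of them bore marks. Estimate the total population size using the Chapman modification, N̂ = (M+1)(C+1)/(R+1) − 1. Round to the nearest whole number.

N̂ = (66+1)(564+1)/(22+1) − 1 = 67·565/23 − 1
= 37855/23 − 1 ≈ 1645.9 − 1 ≈ 1644.9 → 1645

N ≈ 1645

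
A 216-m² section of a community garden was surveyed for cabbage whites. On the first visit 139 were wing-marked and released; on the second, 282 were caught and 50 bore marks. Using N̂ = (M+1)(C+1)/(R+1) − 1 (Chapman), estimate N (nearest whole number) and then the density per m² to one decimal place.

density ≈ 3.6 cabbage whites per m²

N̂ = 140·283/51 − 1 = 39620/51 − 1 ≈ 775.9 → 776
Density = N̂ / area = 776 / 216 ≈ 3.59 → 3.6 per m²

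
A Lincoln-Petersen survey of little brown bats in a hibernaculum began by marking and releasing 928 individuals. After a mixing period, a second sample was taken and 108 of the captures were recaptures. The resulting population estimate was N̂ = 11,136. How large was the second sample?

C = 1296

From N = M·C/R: C = N·R / M = 11136·108 / 928 = 1202688 / 928 = 1296.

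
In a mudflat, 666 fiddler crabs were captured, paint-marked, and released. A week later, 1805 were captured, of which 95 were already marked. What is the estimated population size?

N = (666 × 1805) / 95 = 1202130 / 95 = 12654

N = 12,654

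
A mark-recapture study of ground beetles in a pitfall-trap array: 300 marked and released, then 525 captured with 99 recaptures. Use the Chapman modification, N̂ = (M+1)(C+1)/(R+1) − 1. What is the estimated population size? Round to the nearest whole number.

N ≈ 1582

N̂ = (300+1)(525+1)/(99+1) − 1 = 301·526/100 − 1
= 158326/100 − 1 ≈ 1583.3 − 1 ≈ 1582.3 → 1582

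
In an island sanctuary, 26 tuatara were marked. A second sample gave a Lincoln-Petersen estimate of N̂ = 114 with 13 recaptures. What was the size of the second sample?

From N = M·C/R: C = N·R / M = 114·13 / 26 = 1482 / 26 = 57.

C = 57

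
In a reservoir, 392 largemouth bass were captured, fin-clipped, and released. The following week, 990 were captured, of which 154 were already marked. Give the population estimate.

The marked fraction in the recapture sample should equal the marked fraction in the population: 154/990 = 392/N.
N = (392 × 990) / 154 = 388080 / 154 = 2520

N = 2520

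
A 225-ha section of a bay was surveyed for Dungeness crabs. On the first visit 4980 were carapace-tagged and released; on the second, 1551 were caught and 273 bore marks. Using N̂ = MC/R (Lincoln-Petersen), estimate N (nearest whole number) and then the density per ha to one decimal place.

N̂ = 4980·1551/273 = 7723980/273 ≈ 28293.0 → 28293
Density = N̂ / area = 28293 / 225 ≈ 125.747 → 125.7 per ha

density ≈ 125.7 Dungeness crabs per ha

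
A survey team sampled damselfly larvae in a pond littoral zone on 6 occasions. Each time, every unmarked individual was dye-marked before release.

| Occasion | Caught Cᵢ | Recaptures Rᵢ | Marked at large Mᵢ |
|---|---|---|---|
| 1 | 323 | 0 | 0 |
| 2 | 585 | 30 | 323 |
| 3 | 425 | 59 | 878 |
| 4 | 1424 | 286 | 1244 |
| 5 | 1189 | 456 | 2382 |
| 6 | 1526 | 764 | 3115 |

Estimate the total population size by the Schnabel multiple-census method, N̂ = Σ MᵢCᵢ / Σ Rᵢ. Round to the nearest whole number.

Σ MᵢCᵢ = 0·323 + 323·585 + 878·425 + 1244·1424 + 2382·1189 + 3115·1526 = 0 + 188955 + 373150 + 1771456 + 2832198 + 4753490 = 9919249
Σ Rᵢ = 0 + 30 + 59 + 286 + 456 + 764 = 1595
N̂ = 9919249 / 1595 ≈ 6219.0 → 6219

N ≈ 6219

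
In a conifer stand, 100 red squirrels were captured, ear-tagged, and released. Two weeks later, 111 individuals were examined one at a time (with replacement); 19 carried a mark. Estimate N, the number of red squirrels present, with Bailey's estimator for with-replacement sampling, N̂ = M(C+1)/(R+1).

N̂ = 100·(111+1)/(19+1) = 100·112/20 = 11200/20 = 560

N = 560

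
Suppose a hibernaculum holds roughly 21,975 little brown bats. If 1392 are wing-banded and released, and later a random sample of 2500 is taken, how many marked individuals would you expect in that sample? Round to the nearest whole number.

expected recaptures ≈ 158

Expected recaptures E[R] = M·C / N.
E[R] = 1392 × 2500 / 21975 = 3480000 / 21975 ≈ 158.4 → 158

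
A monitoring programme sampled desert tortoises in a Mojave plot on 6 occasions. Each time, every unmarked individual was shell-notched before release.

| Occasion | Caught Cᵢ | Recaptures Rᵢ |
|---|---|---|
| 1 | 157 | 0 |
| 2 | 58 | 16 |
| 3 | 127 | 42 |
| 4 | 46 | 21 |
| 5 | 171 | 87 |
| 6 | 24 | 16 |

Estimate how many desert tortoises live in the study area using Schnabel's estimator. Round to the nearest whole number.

N ≈ 603

Marked at large before each occasion: Mᵢ = Σⱼ<ᵢ (Cⱼ − Rⱼ) → M1=0, M2=157, M3=199, M4=284, M5=309, M6=393
Σ MᵢCᵢ = 0·157 + 157·58 + 199·127 + 284·46 + 309·171 + 393·24 = 0 + 9106 + 25273 + 13064 + 52839 + 9432 = 109714
Σ Rᵢ = 0 + 16 + 42 + 21 + 87 + 16 = 182
N̂ = 109714 / 182 ≈ 602.8 → 603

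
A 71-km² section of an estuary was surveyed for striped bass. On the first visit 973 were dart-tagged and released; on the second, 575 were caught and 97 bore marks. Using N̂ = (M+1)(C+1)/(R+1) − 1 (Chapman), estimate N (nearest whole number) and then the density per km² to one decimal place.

density ≈ 80.6 striped bass per km²

N̂ = 974·576/98 − 1 = 561024/98 − 1 ≈ 5723.7 → 5724
Density = N̂ / area = 5724 / 71 ≈ 80.62 → 80.6 per km²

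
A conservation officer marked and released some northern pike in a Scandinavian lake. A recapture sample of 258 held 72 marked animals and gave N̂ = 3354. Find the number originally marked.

M = 936

From N = M·C/R: M = N·R / C = 3354·72 / 258 = 241488 / 258 = 936.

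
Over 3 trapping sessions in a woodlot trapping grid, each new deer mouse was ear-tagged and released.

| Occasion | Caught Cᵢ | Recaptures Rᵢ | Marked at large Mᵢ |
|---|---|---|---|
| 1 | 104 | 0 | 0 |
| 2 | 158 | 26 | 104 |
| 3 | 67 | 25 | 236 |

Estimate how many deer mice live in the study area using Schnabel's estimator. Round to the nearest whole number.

Σ MᵢCᵢ = 0·104 + 104·158 + 236·67 = 0 + 16432 + 15812 = 32244
Σ Rᵢ = 0 + 26 + 25 = 51
N̂ = 32244 / 51 ≈ 632.2 → 632

N ≈ 632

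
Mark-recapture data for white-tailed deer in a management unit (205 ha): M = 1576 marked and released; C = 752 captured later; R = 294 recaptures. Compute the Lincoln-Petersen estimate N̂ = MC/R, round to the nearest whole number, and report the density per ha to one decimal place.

density ≈ 19.7 white-tailed deer per ha

N̂ = 1576·752/294 = 1185152/294 ≈ 4031.1 → 4031
Density = N̂ / area = 4031 / 205 ≈ 19.66 → 19.7 per ha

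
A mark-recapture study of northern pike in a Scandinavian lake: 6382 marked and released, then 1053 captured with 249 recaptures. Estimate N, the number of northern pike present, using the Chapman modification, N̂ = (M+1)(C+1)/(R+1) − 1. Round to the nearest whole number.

N ≈ 26,910

N̂ = (6382+1)(1053+1)/(249+1) − 1 = 6383·1054/250 − 1
= 6727682/250 − 1 ≈ 26910.7 − 1 ≈ 26909.7 → 26910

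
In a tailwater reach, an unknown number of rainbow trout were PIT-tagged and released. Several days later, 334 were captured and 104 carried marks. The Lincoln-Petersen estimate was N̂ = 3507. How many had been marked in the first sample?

From N = M·C/R: M = N·R / C = 3507·104 / 334 = 364728 / 334 = 1092.

M = 1092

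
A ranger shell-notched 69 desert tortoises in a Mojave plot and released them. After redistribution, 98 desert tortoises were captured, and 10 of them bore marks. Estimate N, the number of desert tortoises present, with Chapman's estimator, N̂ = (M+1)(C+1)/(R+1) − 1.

N̂ = (69+1)(98+1)/(10+1) − 1 = 70·99/11 − 1
= 6930/11 − 1 = 630 − 1 = 629

N = 629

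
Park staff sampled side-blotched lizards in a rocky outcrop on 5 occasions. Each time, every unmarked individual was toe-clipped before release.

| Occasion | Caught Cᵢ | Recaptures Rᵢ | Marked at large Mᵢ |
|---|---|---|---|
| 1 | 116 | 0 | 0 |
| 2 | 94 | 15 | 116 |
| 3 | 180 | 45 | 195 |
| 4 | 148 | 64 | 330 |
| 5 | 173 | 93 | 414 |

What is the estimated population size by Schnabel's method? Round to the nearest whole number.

N ≈ 767

Σ MᵢCᵢ = 0·116 + 116·94 + 195·180 + 330·148 + 414·173 = 0 + 10904 + 35100 + 48840 + 71622 = 166466
Σ Rᵢ = 0 + 15 + 45 + 64 + 93 = 217
N̂ = 166466 / 217 ≈ 767.1 → 767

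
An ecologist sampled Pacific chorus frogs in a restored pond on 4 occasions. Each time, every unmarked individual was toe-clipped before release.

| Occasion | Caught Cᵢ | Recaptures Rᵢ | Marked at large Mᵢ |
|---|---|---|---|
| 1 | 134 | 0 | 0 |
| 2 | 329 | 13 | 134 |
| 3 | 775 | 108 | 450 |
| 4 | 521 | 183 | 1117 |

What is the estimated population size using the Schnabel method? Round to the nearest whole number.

N ≈ 3207

Σ MᵢCᵢ = 0·134 + 134·329 + 450·775 + 1117·521 = 0 + 44086 + 348750 + 581957 = 974793
Σ Rᵢ = 0 + 13 + 108 + 183 = 304
N̂ = 974793 / 304 ≈ 3206.6 → 3207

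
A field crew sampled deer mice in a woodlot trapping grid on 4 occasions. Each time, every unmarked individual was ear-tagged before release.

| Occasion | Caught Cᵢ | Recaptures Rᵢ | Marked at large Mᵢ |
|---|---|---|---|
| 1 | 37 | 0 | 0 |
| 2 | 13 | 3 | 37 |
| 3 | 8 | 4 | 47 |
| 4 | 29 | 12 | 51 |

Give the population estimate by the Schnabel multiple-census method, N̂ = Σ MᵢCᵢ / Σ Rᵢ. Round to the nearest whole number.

N ≈ 123

Σ MᵢCᵢ = 0·37 + 37·13 + 47·8 + 51·29 = 0 + 481 + 376 + 1479 = 2336
Σ Rᵢ = 0 + 3 + 4 + 12 = 19
N̂ = 2336 / 19 ≈ 122.9 → 123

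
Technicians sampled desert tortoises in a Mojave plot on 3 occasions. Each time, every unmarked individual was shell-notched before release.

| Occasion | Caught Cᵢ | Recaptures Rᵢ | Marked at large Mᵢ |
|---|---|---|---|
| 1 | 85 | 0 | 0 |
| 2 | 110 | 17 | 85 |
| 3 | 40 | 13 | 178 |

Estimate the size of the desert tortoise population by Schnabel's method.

Σ MᵢCᵢ = 0·85 + 85·110 + 178·40 = 0 + 9350 + 7120 = 16470
Σ Rᵢ = 0 + 17 + 13 = 30
N̂ = 16470 / 30 = 549

N = 549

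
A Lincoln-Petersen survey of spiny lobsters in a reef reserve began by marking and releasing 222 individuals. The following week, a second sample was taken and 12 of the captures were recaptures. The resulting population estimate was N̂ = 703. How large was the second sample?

C = 38

From N = M·C/R: C = N·R / M = 703·12 / 222 = 8436 / 222 = 38.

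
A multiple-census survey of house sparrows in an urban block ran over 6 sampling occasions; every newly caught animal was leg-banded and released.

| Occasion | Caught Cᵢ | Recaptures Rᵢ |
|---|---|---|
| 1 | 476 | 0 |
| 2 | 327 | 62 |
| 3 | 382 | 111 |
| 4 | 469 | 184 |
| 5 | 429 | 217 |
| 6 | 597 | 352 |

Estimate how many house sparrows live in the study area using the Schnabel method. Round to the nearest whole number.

Marked at large before each occasion: Mᵢ = Σⱼ<ᵢ (Cⱼ − Rⱼ) → M1=0, M2=476, M3=741, M4=1012, M5=1297, M6=1509
Σ MᵢCᵢ = 0·476 + 476·327 + 741·382 + 1012·469 + 1297·429 + 1509·597 = 0 + 155652 + 283062 + 474628 + 556413 + 900873 = 2370628
Σ Rᵢ = 0 + 62 + 111 + 184 + 217 + 352 = 926
N̂ = 2370628 / 926 ≈ 2560.1 → 2560

N ≈ 2560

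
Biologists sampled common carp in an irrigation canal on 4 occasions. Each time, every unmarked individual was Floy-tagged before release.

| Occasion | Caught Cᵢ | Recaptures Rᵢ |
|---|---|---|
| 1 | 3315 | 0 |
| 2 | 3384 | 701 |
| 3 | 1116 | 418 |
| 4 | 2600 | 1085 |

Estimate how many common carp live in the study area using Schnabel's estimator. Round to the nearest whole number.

N ≈ 16,026

Marked at large before each occasion: Mᵢ = Σⱼ<ᵢ (Cⱼ − Rⱼ) → M1=0, M2=3315, M3=5998, M4=6696
Σ MᵢCᵢ = 0·3315 + 3315·3384 + 5998·1116 + 6696·2600 = 0 + 11217960 + 6693768 + 17409600 = 35321328
Σ Rᵢ = 0 + 701 + 418 + 1085 = 2204
N̂ = 35321328 / 2204 ≈ 16026.0 → 16026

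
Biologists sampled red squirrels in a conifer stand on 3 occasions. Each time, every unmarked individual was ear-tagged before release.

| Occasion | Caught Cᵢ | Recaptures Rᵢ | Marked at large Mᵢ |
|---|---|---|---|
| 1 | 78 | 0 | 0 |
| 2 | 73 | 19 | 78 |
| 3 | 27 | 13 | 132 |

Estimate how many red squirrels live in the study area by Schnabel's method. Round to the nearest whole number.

N ≈ 289

Σ MᵢCᵢ = 0·78 + 78·73 + 132·27 = 0 + 5694 + 3564 = 9258
Σ Rᵢ = 0 + 19 + 13 = 32
N̂ = 9258 / 32 ≈ 289.3 → 289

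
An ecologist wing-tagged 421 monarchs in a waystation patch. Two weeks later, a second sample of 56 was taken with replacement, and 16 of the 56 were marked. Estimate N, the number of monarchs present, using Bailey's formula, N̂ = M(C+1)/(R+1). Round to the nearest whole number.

N̂ = 421·(56+1)/(16+1) = 421·57/17 = 23997/17 ≈ 1411.6 → 1412

N ≈ 1412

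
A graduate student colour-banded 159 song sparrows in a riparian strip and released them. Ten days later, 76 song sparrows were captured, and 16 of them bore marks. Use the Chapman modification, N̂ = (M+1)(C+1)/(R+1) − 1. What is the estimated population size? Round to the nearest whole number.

N ≈ 724

N̂ = (159+1)(76+1)/(16+1) − 1 = 160·77/17 − 1
= 12320/17 − 1 ≈ 724.7 − 1 ≈ 723.7 → 724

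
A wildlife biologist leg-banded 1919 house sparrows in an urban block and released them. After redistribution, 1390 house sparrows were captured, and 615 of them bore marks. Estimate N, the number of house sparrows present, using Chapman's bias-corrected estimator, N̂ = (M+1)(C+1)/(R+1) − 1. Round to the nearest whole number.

N̂ = (1919+1)(1390+1)/(615+1) − 1 = 1920·1391/616 − 1
= 2670720/616 − 1 ≈ 4335.6 − 1 ≈ 4334.6 → 4335

N ≈ 4335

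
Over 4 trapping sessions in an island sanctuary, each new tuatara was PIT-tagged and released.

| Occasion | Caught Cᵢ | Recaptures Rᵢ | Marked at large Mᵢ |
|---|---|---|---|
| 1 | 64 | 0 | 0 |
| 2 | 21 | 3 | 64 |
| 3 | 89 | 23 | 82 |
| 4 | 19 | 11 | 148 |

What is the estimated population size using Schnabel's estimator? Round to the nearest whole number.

Σ MᵢCᵢ = 0·64 + 64·21 + 82·89 + 148·19 = 0 + 1344 + 7298 + 2812 = 11454
Σ Rᵢ = 0 + 3 + 23 + 11 = 37
N̂ = 11454 / 37 ≈ 309.6 → 310

N ≈ 310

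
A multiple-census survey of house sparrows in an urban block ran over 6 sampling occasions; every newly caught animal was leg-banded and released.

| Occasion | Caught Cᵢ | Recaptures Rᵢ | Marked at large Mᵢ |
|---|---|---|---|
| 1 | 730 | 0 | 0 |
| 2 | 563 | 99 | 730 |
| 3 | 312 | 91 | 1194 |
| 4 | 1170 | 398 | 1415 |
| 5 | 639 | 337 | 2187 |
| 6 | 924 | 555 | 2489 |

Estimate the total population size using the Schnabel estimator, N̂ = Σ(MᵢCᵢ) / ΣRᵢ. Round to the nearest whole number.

Σ MᵢCᵢ = 0·730 + 730·563 + 1194·312 + 1415·1170 + 2187·639 + 2489·924 = 0 + 410990 + 372528 + 1655550 + 1397493 + 2299836 = 6136397
Σ Rᵢ = 0 + 99 + 91 + 398 + 337 + 555 = 1480
N̂ = 6136397 / 1480 ≈ 4146.2 → 4146

N ≈ 4146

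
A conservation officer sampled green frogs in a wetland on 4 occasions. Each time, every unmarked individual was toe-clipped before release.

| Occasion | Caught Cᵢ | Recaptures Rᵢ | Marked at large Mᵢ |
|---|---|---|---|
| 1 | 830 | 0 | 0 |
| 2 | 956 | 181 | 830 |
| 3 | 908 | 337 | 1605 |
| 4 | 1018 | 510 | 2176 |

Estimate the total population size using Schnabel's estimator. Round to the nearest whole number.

Σ MᵢCᵢ = 0·830 + 830·956 + 1605·908 + 2176·1018 = 0 + 793480 + 1457340 + 2215168 = 4465988
Σ Rᵢ = 0 + 181 + 337 + 510 = 1028
N̂ = 4465988 / 1028 ≈ 4344.3 → 4344

N ≈ 4344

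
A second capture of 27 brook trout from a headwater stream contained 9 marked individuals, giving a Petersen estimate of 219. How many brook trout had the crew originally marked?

M = 73

From N = M·C/R: M = N·R / C = 219·9 / 27 = 1971 / 27 = 73.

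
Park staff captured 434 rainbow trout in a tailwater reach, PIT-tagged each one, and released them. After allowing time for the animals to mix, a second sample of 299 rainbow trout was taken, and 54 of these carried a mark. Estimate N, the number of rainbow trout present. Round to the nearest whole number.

N ≈ 2403

N = (434 × 299) / 54 = 129766 / 54 ≈ 2403.1 → 2403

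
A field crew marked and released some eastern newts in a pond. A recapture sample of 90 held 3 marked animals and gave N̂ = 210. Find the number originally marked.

From N = M·C/R: M = N·R / C = 210·3 / 90 = 630 / 90 = 7.

M = 7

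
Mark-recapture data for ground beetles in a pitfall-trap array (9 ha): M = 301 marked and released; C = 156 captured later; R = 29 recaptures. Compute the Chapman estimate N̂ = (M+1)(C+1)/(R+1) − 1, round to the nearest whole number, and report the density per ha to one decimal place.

density ≈ 175.4 ground beetles per ha

N̂ = 302·157/30 − 1 = 47414/30 − 1 ≈ 1579.47 → 1579
Density = N̂ / area = 1579 / 9 ≈ 175.44 → 175.4 per ha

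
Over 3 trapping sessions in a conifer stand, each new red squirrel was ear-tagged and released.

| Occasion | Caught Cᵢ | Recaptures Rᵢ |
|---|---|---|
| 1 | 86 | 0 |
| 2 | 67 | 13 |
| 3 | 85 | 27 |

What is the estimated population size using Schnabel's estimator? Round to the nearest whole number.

N ≈ 442

Marked at large before each occasion: Mᵢ = Σⱼ<ᵢ (Cⱼ − Rⱼ) → M1=0, M2=86, M3=140
Σ MᵢCᵢ = 0·86 + 86·67 + 140·85 = 0 + 5762 + 11900 = 17662
Σ Rᵢ = 0 + 13 + 27 = 40
N̂ = 17662 / 40 ≈ 441.6 → 442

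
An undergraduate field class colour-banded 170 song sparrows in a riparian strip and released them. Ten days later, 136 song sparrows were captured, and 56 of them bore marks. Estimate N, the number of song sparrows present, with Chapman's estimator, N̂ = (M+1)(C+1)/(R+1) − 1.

N̂ = (170+1)(136+1)/(56+1) − 1 = 171·137/57 − 1
= 23427/57 − 1 = 411 − 1 = 410

N = 410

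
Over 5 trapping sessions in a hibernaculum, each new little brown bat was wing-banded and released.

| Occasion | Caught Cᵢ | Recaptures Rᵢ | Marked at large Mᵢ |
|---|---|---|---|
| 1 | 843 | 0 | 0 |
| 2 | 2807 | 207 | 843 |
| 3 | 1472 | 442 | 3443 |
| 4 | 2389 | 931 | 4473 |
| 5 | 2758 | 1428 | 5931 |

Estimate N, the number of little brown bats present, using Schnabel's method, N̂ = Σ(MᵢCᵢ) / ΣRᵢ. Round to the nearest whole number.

Σ MᵢCᵢ = 0·843 + 843·2807 + 3443·1472 + 4473·2389 + 5931·2758 = 0 + 2366301 + 5068096 + 10685997 + 16357698 = 34478092
Σ Rᵢ = 0 + 207 + 442 + 931 + 1428 = 3008
N̂ = 34478092 / 3008 ≈ 11462.1 → 11462

N ≈ 11,462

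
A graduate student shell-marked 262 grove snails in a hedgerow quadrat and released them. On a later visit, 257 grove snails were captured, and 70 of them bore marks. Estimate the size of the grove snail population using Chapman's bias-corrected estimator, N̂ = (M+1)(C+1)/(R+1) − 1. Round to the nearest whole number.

N ≈ 955

N̂ = (262+1)(257+1)/(70+1) − 1 = 263·258/71 − 1
= 67854/71 − 1 ≈ 955.7 − 1 ≈ 954.7 → 955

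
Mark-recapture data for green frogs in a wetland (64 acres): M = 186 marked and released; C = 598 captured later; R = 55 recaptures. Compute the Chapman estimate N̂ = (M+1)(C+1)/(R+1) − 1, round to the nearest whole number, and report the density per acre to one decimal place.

N̂ = 187·599/56 − 1 = 112013/56 − 1 ≈ 1999.2 → 1999
Density = N̂ / area = 1999 / 64 ≈ 31.23 → 31.2 per acre

density ≈ 31.2 green frogs per acre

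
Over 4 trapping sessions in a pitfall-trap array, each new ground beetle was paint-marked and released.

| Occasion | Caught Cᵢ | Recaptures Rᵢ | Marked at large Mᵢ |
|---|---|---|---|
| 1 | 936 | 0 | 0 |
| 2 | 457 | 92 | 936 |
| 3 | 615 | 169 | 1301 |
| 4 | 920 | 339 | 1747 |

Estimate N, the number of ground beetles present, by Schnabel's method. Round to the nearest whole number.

Σ MᵢCᵢ = 0·936 + 936·457 + 1301·615 + 1747·920 = 0 + 427752 + 800115 + 1607240 = 2835107
Σ Rᵢ = 0 + 92 + 169 + 339 = 600
N̂ = 2835107 / 600 ≈ 4725.2 → 4725

N ≈ 4725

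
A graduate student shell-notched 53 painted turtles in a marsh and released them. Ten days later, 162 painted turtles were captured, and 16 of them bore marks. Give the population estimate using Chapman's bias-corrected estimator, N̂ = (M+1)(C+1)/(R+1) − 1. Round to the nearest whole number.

N ≈ 517

N̂ = (53+1)(162+1)/(16+1) − 1 = 54·163/17 − 1
= 8802/17 − 1 ≈ 517.8 − 1 ≈ 516.8 → 517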